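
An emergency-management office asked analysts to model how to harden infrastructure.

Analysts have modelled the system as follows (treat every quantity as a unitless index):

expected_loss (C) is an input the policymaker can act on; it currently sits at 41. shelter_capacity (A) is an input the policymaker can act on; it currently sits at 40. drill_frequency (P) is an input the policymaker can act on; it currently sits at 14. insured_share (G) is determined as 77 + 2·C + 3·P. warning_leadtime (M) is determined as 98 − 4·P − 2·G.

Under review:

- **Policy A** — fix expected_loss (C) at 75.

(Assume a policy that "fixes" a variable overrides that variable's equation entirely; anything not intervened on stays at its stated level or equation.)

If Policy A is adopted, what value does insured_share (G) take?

Policy A (C := 75):
  C = 75
  P = 14
  G = 77 + 2·75 + 3·14 = 269

269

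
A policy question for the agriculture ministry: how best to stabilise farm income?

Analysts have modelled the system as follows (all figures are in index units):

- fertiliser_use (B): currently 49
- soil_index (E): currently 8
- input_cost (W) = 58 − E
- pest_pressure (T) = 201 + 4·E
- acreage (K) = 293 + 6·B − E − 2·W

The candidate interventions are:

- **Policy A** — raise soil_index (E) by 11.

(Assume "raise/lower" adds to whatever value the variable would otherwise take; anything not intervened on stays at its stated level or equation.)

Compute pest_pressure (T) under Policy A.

Policy A (E + 11):
  E = 8 + 11 = 19
  T = 201 + 4·19 = 277

277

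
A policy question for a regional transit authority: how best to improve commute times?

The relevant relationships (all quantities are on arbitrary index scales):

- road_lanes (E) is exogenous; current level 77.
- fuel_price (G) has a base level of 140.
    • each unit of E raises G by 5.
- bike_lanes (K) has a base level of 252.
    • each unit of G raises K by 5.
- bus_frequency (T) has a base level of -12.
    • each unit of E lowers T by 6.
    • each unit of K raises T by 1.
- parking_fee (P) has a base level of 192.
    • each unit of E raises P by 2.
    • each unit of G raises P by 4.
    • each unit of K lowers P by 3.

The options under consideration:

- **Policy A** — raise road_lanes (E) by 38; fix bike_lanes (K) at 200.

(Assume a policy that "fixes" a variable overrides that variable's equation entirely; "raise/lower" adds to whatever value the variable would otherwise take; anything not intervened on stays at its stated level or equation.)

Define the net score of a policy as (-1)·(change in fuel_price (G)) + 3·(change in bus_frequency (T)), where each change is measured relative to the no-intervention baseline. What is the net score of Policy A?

-8905

Baseline:
  E = 77
  G = 140 + 5·77 = 525
  K = 252 + 5·525 = 2877
  T = -12 − 6·77 + 2877 = 2403
Policy A (E + 38, K := 200):
  E = 77 + 38 = 115
  G = 140 + 5·115 = 715
  K = 200
  T = -12 − 6·115 + 200 = -502
ΔG = 715 − 525 = 190; ΔT = -502 − 2403 = -2905
Score = (-1)·190 + 3·(-2905) = -8905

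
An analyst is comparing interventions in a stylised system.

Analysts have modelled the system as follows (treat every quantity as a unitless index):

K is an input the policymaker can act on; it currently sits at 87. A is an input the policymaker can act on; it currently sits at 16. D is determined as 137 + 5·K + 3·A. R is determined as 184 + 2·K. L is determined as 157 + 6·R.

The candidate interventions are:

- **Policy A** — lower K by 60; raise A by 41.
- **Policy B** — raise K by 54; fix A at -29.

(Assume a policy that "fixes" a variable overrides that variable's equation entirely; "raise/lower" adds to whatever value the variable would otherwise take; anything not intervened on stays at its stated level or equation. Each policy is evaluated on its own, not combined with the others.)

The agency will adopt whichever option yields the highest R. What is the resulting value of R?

466

Policy A (K − 60, A + 41):
  K = 87 − 60 = 27
  R = 184 + 2·27 = 238
Policy B (K + 54, A := -29):
  K = 87 + 54 = 141
  R = 184 + 2·141 = 466
Comparing — Policy A: R=238, Policy B: R=466. Highest is 466 (Policy B).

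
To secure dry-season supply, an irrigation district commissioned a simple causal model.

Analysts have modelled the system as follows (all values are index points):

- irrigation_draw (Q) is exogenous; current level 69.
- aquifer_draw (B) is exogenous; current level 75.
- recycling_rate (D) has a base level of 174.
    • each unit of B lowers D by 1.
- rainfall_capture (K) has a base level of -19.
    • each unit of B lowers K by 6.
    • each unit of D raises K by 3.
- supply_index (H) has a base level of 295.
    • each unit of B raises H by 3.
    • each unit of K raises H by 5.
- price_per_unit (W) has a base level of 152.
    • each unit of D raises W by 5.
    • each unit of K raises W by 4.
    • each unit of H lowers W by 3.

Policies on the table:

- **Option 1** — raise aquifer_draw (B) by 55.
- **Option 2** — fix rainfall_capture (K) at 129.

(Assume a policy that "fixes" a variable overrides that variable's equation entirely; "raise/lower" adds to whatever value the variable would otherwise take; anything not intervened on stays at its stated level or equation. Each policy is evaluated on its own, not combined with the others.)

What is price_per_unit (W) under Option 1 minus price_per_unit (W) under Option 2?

7986

Option 1 (B + 55):
  B = 75 + 55 = 130
  D = 174 − 130 = 44
  K = -19 − 6·130 + 3·44 = -667
  H = 295 + 3·130 + 5·(-667) = -2650
  W = 152 + 5·44 + 4·(-667) − 3·(-2650) = 5654
Option 2 (K := 129):
  B = 75
  D = 174 − 75 = 99
  K = 129
  H = 295 + 3·75 + 5·129 = 1165
  W = 152 + 5·99 + 4·129 − 3·1165 = -2332
W: 5654 − (-2332) = 7986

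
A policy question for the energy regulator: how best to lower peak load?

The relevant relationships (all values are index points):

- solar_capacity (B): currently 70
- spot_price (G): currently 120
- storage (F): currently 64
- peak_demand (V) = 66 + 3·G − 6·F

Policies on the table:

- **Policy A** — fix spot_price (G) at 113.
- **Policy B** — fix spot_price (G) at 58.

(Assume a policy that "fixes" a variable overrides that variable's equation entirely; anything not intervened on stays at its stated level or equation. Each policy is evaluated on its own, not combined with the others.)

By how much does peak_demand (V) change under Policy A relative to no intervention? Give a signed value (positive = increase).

-21

Baseline:
  G = 120
  F = 64
  V = 66 + 3·120 − 6·64 = 42
Policy A (G := 113):
  G = 113
  F = 64
  V = 66 + 3·113 − 6·64 = 21
Change in V: 21 − 42 = -21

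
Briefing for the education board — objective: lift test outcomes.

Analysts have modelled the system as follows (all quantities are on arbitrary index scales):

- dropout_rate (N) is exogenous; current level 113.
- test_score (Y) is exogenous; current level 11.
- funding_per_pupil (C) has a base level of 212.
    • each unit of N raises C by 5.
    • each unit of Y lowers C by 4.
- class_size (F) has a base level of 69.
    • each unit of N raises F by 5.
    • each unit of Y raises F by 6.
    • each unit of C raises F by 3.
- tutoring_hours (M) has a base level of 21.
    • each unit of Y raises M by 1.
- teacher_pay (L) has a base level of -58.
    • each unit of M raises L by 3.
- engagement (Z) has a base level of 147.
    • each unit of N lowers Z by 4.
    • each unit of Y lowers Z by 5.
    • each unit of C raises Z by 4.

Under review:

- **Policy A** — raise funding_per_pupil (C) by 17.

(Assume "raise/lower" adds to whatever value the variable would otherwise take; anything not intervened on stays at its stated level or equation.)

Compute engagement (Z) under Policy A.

2640

Policy A (C + 17):
  N = 113
  Y = 11
  C = 212 + 5·113 − 4·11 (+17 from intervention) = 750
  Z = 147 − 4·113 − 5·11 + 4·750 = 2640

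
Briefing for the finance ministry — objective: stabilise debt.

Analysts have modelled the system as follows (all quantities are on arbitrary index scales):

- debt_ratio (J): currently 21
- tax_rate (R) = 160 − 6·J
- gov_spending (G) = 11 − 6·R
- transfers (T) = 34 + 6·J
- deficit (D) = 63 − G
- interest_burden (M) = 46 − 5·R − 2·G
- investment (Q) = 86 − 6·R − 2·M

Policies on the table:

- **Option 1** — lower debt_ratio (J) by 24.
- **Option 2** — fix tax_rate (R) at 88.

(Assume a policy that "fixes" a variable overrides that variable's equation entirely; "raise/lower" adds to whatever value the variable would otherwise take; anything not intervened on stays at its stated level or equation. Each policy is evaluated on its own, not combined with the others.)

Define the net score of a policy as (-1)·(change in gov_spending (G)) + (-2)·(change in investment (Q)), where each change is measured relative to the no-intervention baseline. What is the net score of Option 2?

2484

Baseline:
  J = 21
  R = 160 − 6·21 = 34
  G = 11 − 6·34 = -193
  M = 46 − 5·34 − 2·(-193) = 262
  Q = 86 − 6·34 − 2·262 = -642
Option 2 (R := 88):
  J = 21
  R = 88
  G = 11 − 6·88 = -517
  M = 46 − 5·88 − 2·(-517) = 640
  Q = 86 − 6·88 − 2·640 = -1722
ΔG = -517 − (-193) = -324; ΔQ = -1722 − (-642) = -1080
Score = (-1)·(-324) + (-2)·(-1080) = 2484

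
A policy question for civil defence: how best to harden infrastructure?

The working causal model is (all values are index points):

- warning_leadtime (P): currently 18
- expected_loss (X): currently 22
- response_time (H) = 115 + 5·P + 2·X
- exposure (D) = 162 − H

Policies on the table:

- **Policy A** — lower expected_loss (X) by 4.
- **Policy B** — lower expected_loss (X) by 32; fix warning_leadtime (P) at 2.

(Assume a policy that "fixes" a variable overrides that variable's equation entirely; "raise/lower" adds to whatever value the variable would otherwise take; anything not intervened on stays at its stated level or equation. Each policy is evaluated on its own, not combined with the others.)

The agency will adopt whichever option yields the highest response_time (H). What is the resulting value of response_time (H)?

241

Policy A (X − 4):
  P = 18
  X = 22 − 4 = 18
  H = 115 + 5·18 + 2·18 = 241
Policy B (X − 32, P := 2):
  P = 2
  X = 22 − 32 = -10
  H = 115 + 5·2 + 2·(-10) = 105
Comparing — Policy A: H=241, Policy B: H=105. Highest is 241 (Policy A).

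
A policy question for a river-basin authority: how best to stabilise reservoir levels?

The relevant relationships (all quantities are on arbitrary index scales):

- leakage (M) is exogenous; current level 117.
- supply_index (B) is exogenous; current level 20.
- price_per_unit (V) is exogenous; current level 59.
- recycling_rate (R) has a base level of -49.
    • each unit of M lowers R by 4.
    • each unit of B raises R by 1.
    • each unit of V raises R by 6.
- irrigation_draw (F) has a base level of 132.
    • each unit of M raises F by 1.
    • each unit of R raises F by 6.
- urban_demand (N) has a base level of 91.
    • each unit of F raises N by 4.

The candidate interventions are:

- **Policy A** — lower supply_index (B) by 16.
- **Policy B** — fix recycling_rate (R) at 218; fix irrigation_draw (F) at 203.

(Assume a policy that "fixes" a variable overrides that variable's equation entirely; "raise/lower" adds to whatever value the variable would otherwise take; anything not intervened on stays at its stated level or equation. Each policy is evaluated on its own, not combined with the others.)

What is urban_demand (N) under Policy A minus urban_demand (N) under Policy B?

-3632

Policy A (B − 16):
  M = 117
  B = 20 − 16 = 4
  V = 59
  R = -49 − 4·117 + 4 + 6·59 = -159
  F = 132 + 117 + 6·(-159) = -705
  N = 91 + 4·(-705) = -2729
Policy B (R := 218, F := 203):
  M = 117
  B = 20
  V = 59
  R = 218
  F = 203
  N = 91 + 4·203 = 903
N: -2729 − 903 = -3632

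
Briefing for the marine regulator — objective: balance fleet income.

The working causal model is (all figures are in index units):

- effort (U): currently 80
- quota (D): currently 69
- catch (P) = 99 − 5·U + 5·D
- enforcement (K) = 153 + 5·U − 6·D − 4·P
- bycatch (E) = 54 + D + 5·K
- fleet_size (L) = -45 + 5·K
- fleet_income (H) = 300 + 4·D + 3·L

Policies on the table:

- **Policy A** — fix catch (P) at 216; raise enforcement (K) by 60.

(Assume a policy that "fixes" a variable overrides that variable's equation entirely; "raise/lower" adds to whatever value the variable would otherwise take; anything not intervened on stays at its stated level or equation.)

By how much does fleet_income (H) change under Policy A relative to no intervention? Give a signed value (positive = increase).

Baseline:
  U = 80
  D = 69
  P = 99 − 5·80 + 5·69 = 44
  K = 153 + 5·80 − 6·69 − 4·44 = -37
  L = -45 + 5·(-37) = -230
  H = 300 + 4·69 + 3·(-230) = -114
Policy A (P := 216, K + 60):
  U = 80
  D = 69
  P = 216
  K = 153 + 5·80 − 6·69 − 4·216 (+60 from intervention) = -665
  L = -45 + 5·(-665) = -3370
  H = 300 + 4·69 + 3·(-3370) = -9534
Change in H: -9534 − (-114) = -9420

-9420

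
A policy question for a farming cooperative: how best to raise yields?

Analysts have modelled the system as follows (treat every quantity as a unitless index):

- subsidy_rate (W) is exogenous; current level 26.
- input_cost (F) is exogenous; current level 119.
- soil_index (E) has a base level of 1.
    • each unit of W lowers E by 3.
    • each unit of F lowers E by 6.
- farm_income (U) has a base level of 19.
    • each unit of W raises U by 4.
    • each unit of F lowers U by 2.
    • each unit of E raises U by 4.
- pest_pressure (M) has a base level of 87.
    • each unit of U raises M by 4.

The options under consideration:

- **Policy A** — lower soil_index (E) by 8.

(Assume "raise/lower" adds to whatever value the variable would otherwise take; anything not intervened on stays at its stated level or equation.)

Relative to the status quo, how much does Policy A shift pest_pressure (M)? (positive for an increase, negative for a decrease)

-128

Baseline:
  W = 26
  F = 119
  E = 1 − 3·26 − 6·119 = -791
  U = 19 + 4·26 − 2·119 + 4·(-791) = -3279
  M = 87 + 4·(-3279) = -13029
Policy A (E − 8):
  W = 26
  F = 119
  E = 1 − 3·26 − 6·119 (−8 from intervention) = -799
  U = 19 + 4·26 − 2·119 + 4·(-799) = -3311
  M = 87 + 4·(-3311) = -13157
Change in M: -13157 − (-13029) = -128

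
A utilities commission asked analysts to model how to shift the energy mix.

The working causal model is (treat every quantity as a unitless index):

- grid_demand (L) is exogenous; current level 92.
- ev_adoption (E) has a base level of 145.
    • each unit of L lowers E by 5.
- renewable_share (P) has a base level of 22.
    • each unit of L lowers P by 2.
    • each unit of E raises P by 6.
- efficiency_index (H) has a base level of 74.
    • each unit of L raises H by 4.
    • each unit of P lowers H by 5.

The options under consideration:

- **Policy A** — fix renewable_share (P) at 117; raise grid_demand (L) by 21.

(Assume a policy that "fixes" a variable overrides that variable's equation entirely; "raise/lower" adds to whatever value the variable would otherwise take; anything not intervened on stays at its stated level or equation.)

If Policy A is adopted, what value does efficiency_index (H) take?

Policy A (P := 117, L + 21):
  L = 92 + 21 = 113
  E = 145 − 5·113 = -420
  P = 117
  H = 74 + 4·113 − 5·117 = -59

-59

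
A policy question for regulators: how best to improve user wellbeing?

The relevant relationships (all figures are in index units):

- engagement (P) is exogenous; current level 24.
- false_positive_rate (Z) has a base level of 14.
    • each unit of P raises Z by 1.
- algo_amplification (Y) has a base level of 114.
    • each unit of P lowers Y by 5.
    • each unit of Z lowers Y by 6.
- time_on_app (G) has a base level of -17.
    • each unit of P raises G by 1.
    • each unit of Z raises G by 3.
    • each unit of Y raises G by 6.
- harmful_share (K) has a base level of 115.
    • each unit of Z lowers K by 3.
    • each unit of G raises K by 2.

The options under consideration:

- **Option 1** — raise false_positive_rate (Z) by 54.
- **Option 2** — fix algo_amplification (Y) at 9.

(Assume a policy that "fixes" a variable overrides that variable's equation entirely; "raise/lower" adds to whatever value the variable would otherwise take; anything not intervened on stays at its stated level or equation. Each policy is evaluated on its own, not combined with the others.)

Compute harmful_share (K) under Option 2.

Option 2 (Y := 9):
  P = 24
  Z = 14 + 24 = 38
  Y = 9
  G = -17 + 24 + 3·38 + 6·9 = 175
  K = 115 − 3·38 + 2·175 = 351

351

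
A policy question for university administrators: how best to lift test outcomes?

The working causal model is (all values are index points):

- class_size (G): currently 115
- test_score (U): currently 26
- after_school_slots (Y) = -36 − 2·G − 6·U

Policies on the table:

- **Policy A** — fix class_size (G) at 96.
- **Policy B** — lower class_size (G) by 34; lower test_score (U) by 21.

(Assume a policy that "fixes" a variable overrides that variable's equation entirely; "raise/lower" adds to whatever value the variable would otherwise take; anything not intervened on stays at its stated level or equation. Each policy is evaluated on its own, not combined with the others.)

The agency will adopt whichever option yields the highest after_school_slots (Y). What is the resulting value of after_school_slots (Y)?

Policy A (G := 96):
  G = 96
  U = 26
  Y = -36 − 2·96 − 6·26 = -384
Policy B (G − 34, U − 21):
  G = 115 − 34 = 81
  U = 26 − 21 = 5
  Y = -36 − 2·81 − 6·5 = -228
Comparing — Policy A: Y=-384, Policy B: Y=-228. Highest is -228 (Policy B).

-228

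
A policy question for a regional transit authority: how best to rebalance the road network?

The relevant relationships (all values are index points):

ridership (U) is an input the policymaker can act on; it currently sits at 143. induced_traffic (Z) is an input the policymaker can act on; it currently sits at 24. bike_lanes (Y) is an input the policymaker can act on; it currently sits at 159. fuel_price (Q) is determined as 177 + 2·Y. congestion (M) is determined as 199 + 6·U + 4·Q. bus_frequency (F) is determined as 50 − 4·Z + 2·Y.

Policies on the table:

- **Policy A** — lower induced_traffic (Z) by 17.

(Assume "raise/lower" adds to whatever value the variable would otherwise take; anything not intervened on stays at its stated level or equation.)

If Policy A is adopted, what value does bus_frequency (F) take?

Policy A (Z − 17):
  Z = 24 − 17 = 7
  Y = 159
  F = 50 − 4·7 + 2·159 = 340

340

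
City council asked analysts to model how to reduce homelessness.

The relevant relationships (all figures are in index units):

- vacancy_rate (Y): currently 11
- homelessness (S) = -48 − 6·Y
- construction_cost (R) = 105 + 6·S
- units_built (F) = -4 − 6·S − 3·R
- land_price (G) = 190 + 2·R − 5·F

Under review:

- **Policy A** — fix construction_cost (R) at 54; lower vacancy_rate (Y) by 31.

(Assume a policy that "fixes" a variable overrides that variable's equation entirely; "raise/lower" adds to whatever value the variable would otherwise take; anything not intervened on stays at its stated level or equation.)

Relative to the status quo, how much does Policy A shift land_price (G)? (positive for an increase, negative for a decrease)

16341

Baseline:
  Y = 11
  S = -48 − 6·11 = -114
  R = 105 + 6·(-114) = -579
  F = -4 − 6·(-114) − 3·(-579) = 2417
  G = 190 + 2·(-579) − 5·2417 = -13053
Policy A (R := 54, Y − 31):
  Y = 11 − 31 = -20
  S = -48 − 6·(-20) = 72
  R = 54
  F = -4 − 6·72 − 3·54 = -598
  G = 190 + 2·54 − 5·(-598) = 3288
Change in G: 3288 − (-13053) = 16341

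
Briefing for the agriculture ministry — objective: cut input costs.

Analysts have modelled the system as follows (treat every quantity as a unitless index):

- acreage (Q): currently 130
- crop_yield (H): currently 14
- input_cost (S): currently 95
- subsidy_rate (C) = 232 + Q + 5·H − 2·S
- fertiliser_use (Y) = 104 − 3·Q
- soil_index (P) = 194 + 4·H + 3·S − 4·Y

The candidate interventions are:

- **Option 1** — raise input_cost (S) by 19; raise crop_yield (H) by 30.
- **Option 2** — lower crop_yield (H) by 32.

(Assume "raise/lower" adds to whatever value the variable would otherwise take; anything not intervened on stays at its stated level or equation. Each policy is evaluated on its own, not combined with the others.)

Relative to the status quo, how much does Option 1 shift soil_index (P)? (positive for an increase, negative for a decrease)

Baseline:
  Q = 130
  H = 14
  S = 95
  Y = 104 − 3·130 = -286
  P = 194 + 4·14 + 3·95 − 4·(-286) = 1679
Option 1 (S + 19, H + 30):
  Q = 130
  H = 14 + 30 = 44
  S = 95 + 19 = 114
  Y = 104 − 3·130 = -286
  P = 194 + 4·44 + 3·114 − 4·(-286) = 1856
Change in P: 1856 − 1679 = 177

177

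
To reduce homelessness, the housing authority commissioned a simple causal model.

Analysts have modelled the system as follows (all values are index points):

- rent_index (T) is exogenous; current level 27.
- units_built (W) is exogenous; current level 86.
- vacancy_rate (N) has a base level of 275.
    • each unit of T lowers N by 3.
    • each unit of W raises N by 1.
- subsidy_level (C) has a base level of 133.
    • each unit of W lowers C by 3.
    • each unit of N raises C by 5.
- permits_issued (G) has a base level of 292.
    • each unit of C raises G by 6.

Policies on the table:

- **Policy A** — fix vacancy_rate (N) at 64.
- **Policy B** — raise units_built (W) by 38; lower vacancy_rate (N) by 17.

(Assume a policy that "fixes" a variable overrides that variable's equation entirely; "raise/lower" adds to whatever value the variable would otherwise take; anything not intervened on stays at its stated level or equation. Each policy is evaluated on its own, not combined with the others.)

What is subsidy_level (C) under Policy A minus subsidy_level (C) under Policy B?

Policy A (N := 64):
  T = 27
  W = 86
  N = 64
  C = 133 − 3·86 + 5·64 = 195
Policy B (W + 38, N − 17):
  T = 27
  W = 86 + 38 = 124
  N = 275 − 3·27 + 124 (−17 from intervention) = 301
  C = 133 − 3·124 + 5·301 = 1266
C: 195 − 1266 = -1071

-1071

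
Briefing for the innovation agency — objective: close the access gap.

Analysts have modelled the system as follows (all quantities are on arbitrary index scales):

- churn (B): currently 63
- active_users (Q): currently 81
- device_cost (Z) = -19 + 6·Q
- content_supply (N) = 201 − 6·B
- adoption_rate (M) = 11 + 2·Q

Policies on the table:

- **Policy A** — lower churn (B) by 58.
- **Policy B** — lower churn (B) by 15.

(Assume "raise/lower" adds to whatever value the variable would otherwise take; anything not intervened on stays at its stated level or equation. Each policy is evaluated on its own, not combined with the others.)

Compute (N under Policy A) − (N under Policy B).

258

Policy A (B − 58):
  B = 63 − 58 = 5
  N = 201 − 6·5 = 171
Policy B (B − 15):
  B = 63 − 15 = 48
  N = 201 − 6·48 = -87
N: 171 − (-87) = 258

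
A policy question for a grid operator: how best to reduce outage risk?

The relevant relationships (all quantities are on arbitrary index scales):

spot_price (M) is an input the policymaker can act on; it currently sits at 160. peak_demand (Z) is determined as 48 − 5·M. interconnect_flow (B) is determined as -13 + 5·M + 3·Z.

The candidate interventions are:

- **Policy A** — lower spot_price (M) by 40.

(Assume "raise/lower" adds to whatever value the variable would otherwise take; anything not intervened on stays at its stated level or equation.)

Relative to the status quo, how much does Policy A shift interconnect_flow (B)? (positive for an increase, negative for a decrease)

400

Baseline:
  M = 160
  Z = 48 − 5·160 = -752
  B = -13 + 5·160 + 3·(-752) = -1469
Policy A (M − 40):
  M = 160 − 40 = 120
  Z = 48 − 5·120 = -552
  B = -13 + 5·120 + 3·(-552) = -1069
Change in B: -1069 − (-1469) = 400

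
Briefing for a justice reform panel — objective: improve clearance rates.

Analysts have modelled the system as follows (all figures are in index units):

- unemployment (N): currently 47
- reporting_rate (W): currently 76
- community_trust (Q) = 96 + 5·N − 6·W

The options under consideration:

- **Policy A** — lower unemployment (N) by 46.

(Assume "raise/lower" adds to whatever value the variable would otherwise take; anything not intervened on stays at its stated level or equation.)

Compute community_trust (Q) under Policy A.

-355

Policy A (N − 46):
  N = 47 − 46 = 1
  W = 76
  Q = 96 + 5·1 − 6·76 = -355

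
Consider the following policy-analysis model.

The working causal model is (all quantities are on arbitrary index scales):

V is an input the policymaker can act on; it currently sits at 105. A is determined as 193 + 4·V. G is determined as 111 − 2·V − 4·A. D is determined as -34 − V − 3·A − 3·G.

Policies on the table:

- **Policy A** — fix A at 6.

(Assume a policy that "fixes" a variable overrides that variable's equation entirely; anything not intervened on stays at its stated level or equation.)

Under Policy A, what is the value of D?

212

Policy A (A := 6):
  V = 105
  A = 6
  G = 111 − 2·105 − 4·6 = -123
  D = -34 − 105 − 3·6 − 3·(-123) = 212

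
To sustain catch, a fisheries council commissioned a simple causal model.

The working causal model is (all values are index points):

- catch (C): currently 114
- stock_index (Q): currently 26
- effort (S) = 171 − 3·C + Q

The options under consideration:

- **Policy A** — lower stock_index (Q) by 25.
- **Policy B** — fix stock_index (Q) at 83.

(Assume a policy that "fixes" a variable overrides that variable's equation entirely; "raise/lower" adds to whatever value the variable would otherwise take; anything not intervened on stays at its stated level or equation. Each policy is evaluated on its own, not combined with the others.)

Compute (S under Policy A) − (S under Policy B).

-82

Policy A (Q − 25):
  C = 114
  Q = 26 − 25 = 1
  S = 171 − 3·114 + 1 = -170
Policy B (Q := 83):
  C = 114
  Q = 83
  S = 171 − 3·114 + 83 = -88
S: -170 − (-88) = -82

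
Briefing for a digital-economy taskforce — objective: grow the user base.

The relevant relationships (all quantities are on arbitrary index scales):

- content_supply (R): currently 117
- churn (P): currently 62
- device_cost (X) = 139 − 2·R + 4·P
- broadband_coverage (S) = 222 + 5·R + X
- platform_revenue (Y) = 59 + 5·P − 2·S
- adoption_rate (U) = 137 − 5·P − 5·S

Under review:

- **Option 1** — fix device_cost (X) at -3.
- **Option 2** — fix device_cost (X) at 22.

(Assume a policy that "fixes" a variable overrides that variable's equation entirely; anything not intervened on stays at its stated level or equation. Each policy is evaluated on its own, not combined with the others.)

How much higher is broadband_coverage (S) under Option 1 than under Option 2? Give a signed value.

Option 1 (X := -3):
  R = 117
  P = 62
  X = -3
  S = 222 + 5·117 + (-3) = 804
Option 2 (X := 22):
  R = 117
  P = 62
  X = 22
  S = 222 + 5·117 + 22 = 829
S: 804 − 829 = -25

-25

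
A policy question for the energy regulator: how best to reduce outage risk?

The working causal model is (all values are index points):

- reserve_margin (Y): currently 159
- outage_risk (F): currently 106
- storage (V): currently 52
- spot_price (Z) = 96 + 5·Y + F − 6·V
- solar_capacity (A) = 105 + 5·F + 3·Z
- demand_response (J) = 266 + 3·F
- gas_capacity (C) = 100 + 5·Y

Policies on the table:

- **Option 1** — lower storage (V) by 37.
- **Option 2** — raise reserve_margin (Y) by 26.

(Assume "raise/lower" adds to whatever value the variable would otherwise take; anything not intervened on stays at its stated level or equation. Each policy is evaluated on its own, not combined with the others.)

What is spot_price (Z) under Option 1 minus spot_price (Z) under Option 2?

Option 1 (V − 37):
  Y = 159
  F = 106
  V = 52 − 37 = 15
  Z = 96 + 5·159 + 106 − 6·15 = 907
Option 2 (Y + 26):
  Y = 159 + 26 = 185
  F = 106
  V = 52
  Z = 96 + 5·185 + 106 − 6·52 = 815
Z: 907 − 815 = 92

92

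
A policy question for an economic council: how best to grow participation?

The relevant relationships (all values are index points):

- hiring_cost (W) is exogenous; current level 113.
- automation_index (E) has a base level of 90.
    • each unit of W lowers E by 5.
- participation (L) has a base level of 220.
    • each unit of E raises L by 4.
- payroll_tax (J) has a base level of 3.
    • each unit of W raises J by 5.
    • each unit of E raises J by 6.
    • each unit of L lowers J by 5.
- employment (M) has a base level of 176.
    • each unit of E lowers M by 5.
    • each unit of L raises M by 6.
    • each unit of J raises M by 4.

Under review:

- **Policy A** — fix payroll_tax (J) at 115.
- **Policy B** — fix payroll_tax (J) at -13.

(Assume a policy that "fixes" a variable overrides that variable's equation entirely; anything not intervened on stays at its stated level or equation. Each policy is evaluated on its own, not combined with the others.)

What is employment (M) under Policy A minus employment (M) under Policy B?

512

Policy A (J := 115):
  W = 113
  E = 90 − 5·113 = -475
  L = 220 + 4·(-475) = -1680
  J = 115
  M = 176 − 5·(-475) + 6·(-1680) + 4·115 = -7069
Policy B (J := -13):
  W = 113
  E = 90 − 5·113 = -475
  L = 220 + 4·(-475) = -1680
  J = -13
  M = 176 − 5·(-475) + 6·(-1680) + 4·(-13) = -7581
M: -7069 − (-7581) = 512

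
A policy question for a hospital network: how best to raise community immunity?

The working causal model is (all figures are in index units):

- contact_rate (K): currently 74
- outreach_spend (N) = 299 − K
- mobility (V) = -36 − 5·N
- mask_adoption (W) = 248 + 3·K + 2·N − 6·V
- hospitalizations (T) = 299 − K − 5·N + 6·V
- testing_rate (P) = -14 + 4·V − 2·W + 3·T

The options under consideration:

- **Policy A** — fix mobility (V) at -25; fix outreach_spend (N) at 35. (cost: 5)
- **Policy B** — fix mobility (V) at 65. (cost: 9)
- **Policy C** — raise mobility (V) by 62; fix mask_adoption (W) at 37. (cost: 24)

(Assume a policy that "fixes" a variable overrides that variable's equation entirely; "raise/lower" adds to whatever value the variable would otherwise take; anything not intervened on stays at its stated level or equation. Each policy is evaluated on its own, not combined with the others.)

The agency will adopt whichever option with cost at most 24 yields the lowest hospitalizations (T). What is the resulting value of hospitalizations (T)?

-7494

Policy A (V := -25, N := 35):
  K = 74
  N = 35
  V = -25
  T = 299 − 74 − 5·35 + 6·(-25) = -100
Policy B (V := 65):
  K = 74
  N = 299 − 74 = 225
  V = 65
  T = 299 − 74 − 5·225 + 6·65 = -510
Policy C (V + 62, W := 37):
  K = 74
  N = 299 − 74 = 225
  V = -36 − 5·225 (+62 from intervention) = -1099
  T = 299 − 74 − 5·225 + 6·(-1099) = -7494
Comparing — Policy A: T=-100, Policy B: T=-510, Policy C: T=-7494. Lowest is -7494 (Policy C).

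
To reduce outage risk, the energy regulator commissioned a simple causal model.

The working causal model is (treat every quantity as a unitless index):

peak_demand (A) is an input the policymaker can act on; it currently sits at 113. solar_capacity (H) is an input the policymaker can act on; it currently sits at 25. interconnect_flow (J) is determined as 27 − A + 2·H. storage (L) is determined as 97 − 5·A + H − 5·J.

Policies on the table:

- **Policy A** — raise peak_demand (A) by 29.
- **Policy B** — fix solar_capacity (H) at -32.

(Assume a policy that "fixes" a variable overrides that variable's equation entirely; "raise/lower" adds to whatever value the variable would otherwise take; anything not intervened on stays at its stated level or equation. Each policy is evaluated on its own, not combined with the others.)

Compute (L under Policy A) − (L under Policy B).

-513

Policy A (A + 29):
  A = 113 + 29 = 142
  H = 25
  J = 27 − 142 + 2·25 = -65
  L = 97 − 5·142 + 25 − 5·(-65) = -263
Policy B (H := -32):
  A = 113
  H = -32
  J = 27 − 113 + 2·(-32) = -150
  L = 97 − 5·113 + (-32) − 5·(-150) = 250
L: -263 − 250 = -513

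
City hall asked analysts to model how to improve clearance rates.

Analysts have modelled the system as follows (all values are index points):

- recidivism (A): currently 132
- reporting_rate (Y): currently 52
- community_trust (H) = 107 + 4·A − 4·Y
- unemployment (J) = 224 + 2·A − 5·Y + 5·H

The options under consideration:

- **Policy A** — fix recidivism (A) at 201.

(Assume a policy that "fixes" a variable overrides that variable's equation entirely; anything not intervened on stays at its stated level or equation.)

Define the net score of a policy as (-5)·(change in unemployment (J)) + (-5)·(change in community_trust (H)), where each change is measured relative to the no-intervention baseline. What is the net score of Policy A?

Baseline:
  A = 132
  Y = 52
  H = 107 + 4·132 − 4·52 = 427
  J = 224 + 2·132 − 5·52 + 5·427 = 2363
Policy A (A := 201):
  A = 201
  Y = 52
  H = 107 + 4·201 − 4·52 = 703
  J = 224 + 2·201 − 5·52 + 5·703 = 3881
ΔJ = 3881 − 2363 = 1518; ΔH = 703 − 427 = 276
Score = (-5)·1518 + (-5)·276 = -8970

-8970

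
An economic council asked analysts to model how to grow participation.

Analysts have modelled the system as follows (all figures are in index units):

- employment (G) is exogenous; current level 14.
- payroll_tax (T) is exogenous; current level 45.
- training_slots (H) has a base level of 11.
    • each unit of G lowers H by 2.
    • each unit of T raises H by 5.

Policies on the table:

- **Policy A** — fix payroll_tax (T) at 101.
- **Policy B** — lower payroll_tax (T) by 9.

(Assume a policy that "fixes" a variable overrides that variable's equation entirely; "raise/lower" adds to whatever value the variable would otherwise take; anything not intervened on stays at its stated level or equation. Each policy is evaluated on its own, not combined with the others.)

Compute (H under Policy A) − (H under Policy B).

325

Policy A (T := 101):
  G = 14
  T = 101
  H = 11 − 2·14 + 5·101 = 488
Policy B (T − 9):
  G = 14
  T = 45 − 9 = 36
  H = 11 − 2·14 + 5·36 = 163
H: 488 − 163 = 325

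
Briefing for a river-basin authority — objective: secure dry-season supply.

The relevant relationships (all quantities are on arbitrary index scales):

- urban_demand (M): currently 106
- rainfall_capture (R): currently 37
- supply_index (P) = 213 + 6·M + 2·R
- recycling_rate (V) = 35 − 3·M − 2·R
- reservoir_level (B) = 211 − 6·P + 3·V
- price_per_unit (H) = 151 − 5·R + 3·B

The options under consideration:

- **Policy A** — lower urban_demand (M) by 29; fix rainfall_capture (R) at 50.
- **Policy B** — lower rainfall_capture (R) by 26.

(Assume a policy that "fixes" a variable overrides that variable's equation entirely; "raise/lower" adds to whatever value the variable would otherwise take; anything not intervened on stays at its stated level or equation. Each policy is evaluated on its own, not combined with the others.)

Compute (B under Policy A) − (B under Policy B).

Policy A (M − 29, R := 50):
  M = 106 − 29 = 77
  R = 50
  P = 213 + 6·77 + 2·50 = 775
  V = 35 − 3·77 − 2·50 = -296
  B = 211 − 6·775 + 3·(-296) = -5327
Policy B (R − 26):
  M = 106
  R = 37 − 26 = 11
  P = 213 + 6·106 + 2·11 = 871
  V = 35 − 3·106 − 2·11 = -305
  B = 211 − 6·871 + 3·(-305) = -5930
B: -5327 − (-5930) = 603

603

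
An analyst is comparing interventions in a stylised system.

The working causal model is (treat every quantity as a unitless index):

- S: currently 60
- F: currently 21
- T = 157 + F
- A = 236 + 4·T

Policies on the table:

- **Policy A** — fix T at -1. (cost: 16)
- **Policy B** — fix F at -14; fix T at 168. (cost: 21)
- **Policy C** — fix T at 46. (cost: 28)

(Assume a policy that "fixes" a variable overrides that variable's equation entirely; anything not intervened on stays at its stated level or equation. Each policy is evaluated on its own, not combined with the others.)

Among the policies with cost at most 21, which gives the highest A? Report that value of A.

908

Policy A (T := -1):
  F = 21
  T = -1
  A = 236 + 4·(-1) = 232
Policy B (F := -14, T := 168):
  F = -14
  T = 168
  A = 236 + 4·168 = 908
Comparing — Policy A: A=232, Policy B: A=908. Highest is 908 (Policy B).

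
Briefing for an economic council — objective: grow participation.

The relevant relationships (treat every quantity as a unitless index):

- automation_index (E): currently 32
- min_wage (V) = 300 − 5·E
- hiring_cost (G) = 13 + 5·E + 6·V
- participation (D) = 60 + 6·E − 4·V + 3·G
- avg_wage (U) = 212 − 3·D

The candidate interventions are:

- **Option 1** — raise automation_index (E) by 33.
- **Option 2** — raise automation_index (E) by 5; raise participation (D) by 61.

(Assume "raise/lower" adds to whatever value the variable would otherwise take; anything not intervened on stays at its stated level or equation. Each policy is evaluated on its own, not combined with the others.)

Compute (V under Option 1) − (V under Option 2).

Option 1 (E + 33):
  E = 32 + 33 = 65
  V = 300 − 5·65 = -25
Option 2 (E + 5, D + 61):
  E = 32 + 5 = 37
  V = 300 − 5·37 = 115
V: -25 − 115 = -140

-140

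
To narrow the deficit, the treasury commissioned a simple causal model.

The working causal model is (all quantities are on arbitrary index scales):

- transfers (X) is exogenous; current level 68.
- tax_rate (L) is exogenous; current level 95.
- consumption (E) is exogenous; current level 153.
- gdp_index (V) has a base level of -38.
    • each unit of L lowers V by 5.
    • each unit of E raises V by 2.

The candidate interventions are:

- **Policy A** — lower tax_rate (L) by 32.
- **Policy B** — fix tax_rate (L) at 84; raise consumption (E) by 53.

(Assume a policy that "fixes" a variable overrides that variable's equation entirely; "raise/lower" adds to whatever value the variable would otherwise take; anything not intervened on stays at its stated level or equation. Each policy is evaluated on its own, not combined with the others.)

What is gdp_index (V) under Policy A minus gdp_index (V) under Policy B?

-1

Policy A (L − 32):
  L = 95 − 32 = 63
  E = 153
  V = -38 − 5·63 + 2·153 = -47
Policy B (L := 84, E + 53):
  L = 84
  E = 153 + 53 = 206
  V = -38 − 5·84 + 2·206 = -46
V: -47 − (-46) = -1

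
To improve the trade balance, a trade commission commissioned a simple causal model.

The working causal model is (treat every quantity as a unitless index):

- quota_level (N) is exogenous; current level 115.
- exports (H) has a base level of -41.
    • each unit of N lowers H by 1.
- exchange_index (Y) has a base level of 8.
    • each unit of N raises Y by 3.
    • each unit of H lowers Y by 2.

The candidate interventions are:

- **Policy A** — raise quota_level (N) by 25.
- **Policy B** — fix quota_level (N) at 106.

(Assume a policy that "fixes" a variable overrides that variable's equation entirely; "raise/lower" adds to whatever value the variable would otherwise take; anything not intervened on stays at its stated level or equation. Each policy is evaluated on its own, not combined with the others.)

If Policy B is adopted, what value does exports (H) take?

Policy B (N := 106):
  N = 106
  H = -41 − 106 = -147

-147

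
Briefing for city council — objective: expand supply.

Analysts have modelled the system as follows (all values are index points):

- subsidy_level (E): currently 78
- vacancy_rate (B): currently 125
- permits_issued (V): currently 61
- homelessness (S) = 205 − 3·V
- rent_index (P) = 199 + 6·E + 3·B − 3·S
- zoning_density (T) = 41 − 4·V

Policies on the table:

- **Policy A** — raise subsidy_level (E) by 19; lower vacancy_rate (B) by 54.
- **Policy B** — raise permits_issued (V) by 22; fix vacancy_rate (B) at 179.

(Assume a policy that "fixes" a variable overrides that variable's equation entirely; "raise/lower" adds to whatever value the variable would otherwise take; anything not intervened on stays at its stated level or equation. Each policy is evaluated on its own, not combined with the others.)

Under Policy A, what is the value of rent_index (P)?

Policy A (E + 19, B − 54):
  E = 78 + 19 = 97
  B = 125 − 54 = 71
  V = 61
  S = 205 − 3·61 = 22
  P = 199 + 6·97 + 3·71 − 3·22 = 928

928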